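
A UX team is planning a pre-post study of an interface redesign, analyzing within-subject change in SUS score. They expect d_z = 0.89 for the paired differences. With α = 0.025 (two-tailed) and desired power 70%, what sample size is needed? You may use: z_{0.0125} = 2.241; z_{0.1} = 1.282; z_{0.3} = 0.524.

n = 10 pairs

For a paired (one-sample on differences) test: n = ((z_{α/2} + z_β) / d)².
z_{α/2} + z_β = 2.241 + 0.524 = 2.765.
n = (2.765 / 0.89)² = 3.107² = 9.65.
Round up.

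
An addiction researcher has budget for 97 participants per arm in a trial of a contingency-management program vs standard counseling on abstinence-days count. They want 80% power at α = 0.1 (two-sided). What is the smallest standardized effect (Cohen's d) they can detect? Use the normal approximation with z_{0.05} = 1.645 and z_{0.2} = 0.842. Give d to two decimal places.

For two independent groups of n = 97 each: d_min = (z_{α/2} + z_β)·√(2/n).
z-sum = 1.645 + 0.842 = 2.487.
d_min = 2.487 × √(2/97) = 2.487 × 0.1436 = 0.357.

d_min ≈ 0.36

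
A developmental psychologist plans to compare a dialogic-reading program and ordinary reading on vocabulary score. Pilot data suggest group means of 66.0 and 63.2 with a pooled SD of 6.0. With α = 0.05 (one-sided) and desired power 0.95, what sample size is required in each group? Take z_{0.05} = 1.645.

Cohen's d = |M₁ − M₂| / SD_pooled = |66.0 − 63.2| / 6.0 = 2.8 / 6.0 = 0.467.
For two independent groups with equal n: n = 2·((z_{α} + z_β) / d)².
z_{α} + z_β = 1.645 + 1.645 = 3.290.
n = 2 × (3.290 / 0.467)² = 2 × 7.045² = 2 × 49.63 = 99.3.
Round up to the next whole participant.

n = 100 per group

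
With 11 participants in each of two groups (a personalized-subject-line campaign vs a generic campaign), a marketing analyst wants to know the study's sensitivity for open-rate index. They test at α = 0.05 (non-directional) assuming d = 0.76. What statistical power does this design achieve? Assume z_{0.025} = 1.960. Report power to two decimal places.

For two equal groups, power = Φ(d·√(n/2) − z_{α/2}).
d·√(n/2) = 0.76 × √(11/2) = 0.76 × 2.345 = 1.782.
z_β = 1.782 − 1.960 = -0.178.
Power = Φ(-0.178) = 0.430.

power ≈ 0.43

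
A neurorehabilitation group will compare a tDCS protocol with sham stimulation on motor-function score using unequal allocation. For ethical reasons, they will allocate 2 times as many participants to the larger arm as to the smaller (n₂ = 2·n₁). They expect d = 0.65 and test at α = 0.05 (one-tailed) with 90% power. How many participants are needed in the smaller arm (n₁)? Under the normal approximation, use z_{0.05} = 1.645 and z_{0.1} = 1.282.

n₁ = 31

With allocation ratio k = n₂/n₁ = 2, Var(x̄₁−x̄₂) = σ²(1/n₁ + 1/(k·n₁)) = σ²·(k+1)/(k·n₁).
So n₁ = (1 + 1/k)·((z_{α} + z_β)/d)² = 1.500 × (2.927/0.65)².
n₁ = 1.500 × 20.28 = 30.4.
Round up: n₁ = 31, giving n₂ = 2 × 31 = 62.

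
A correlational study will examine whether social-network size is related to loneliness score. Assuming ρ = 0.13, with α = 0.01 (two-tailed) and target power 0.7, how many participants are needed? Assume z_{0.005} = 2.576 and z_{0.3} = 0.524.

n = 566

Fisher's z: C = ½·ln((1+r)/(1−r)) = ½·ln(1.2989) = 0.1307.
n = ((z_{α/2} + z_β)/C)² + 3.
(2.576 + 0.524) / 0.1307 = 3.100 / 0.1307 = 23.718.
n = 23.718² + 3 = 562.56 + 3 = 565.6.
Round up.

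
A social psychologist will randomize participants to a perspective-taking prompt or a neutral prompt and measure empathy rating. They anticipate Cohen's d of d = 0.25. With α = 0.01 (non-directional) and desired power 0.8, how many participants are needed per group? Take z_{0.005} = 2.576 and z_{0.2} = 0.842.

For two independent groups with equal n: n = 2·((z_{α/2} + z_β) / d)².
z_{α/2} + z_β = 2.576 + 0.842 = 3.418.
n = 2 × (3.418 / 0.25)² = 2 × 13.672² = 2 × 186.92 = 373.8.
Round up to the next whole participant.

n = 374 per group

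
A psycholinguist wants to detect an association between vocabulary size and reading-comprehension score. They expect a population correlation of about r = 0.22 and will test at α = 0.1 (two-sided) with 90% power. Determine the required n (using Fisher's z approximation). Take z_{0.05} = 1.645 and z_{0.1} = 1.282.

Fisher's z: C = ½·ln((1+r)/(1−r)) = ½·ln(1.5641) = 0.2237.
n = ((z_{α/2} + z_β)/C)² + 3.
(1.645 + 1.282) / 0.2237 = 2.927 / 0.2237 = 13.084.
n = 13.084² + 3 = 171.20 + 3 = 174.2.
Round up.

n = 175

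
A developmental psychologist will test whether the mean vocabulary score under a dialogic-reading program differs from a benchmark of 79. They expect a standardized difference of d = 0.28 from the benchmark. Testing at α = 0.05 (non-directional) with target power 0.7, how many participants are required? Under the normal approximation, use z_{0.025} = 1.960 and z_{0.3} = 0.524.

For a one-sample test: n = ((z_{α/2} + z_β) / d)².
z_{α/2} + z_β = 1.960 + 0.524 = 2.484.
n = (2.484 / 0.28)² = 8.871² = 78.70.
Round up.

n = 79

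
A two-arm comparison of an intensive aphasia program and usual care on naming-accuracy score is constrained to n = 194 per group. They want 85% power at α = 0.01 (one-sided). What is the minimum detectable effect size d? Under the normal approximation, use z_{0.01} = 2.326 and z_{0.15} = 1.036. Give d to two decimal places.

For two independent groups of n = 194 each: d_min = (z_{α} + z_β)·√(2/n).
z-sum = 2.326 + 1.036 = 3.362.
d_min = 3.362 × √(2/194) = 3.362 × 0.1015 = 0.341.

d_min ≈ 0.34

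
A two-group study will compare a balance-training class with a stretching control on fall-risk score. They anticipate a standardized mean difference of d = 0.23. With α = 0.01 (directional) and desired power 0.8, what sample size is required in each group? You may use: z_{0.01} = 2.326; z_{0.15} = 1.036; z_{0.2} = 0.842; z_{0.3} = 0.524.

For two independent groups with equal n: n = 2·((z_{α} + z_β) / d)².
z_{α} + z_β = 2.326 + 0.842 = 3.168.
n = 2 × (3.168 / 0.23)² = 2 × 13.774² = 2 × 189.72 = 379.4.
Round up to the next whole participant.

n = 380 per group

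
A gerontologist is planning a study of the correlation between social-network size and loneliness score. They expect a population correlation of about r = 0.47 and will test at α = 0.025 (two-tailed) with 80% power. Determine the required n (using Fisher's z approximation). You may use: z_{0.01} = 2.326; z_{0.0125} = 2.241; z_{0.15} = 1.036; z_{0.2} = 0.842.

Fisher's z: C = ½·ln((1+r)/(1−r)) = ½·ln(2.7736) = 0.5101.
n = ((z_{α/2} + z_β)/C)² + 3.
(2.241 + 0.842) / 0.5101 = 3.083 / 0.5101 = 6.044.
n = 6.044² + 3 = 36.53 + 3 = 39.5.
Round up.

n = 40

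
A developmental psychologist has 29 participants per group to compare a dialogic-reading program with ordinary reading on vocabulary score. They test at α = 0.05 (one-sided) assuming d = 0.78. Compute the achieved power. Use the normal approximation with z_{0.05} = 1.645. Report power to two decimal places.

For two equal groups, power = Φ(d·√(n/2) − z_{α}).
d·√(n/2) = 0.78 × √(29/2) = 0.78 × 3.808 = 2.970.
z_β = 2.970 − 1.645 = 1.325.
Power = Φ(1.325) = 0.907.

power ≈ 0.91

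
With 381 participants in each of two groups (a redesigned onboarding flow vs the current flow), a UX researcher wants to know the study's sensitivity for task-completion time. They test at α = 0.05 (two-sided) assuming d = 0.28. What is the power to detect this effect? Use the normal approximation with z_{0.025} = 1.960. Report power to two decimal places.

power ≈ 0.97

For two equal groups, power = Φ(d·√(n/2) − z_{α/2}).
d·√(n/2) = 0.28 × √(381/2) = 0.28 × 13.802 = 3.865.
z_β = 3.865 − 1.960 = 1.905.
Power = Φ(1.905) = 0.972.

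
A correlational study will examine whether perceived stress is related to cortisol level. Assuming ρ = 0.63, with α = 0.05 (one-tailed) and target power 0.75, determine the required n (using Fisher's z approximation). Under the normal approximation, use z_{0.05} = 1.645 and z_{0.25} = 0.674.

Fisher's z: C = ½·ln((1+r)/(1−r)) = ½·ln(4.4054) = 0.7414.
n = ((z_{α} + z_β)/C)² + 3.
(1.645 + 0.674) / 0.7414 = 2.319 / 0.7414 = 3.128.
n = 3.128² + 3 = 9.78 + 3 = 12.8.
Round up.

n = 13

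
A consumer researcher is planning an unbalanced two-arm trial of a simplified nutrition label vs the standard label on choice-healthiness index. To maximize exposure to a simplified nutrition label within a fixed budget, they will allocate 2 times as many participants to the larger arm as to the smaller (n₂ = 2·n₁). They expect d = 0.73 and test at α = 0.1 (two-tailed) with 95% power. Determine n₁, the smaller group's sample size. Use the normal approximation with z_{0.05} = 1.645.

n₁ = 31

With allocation ratio k = n₂/n₁ = 2, Var(x̄₁−x̄₂) = σ²(1/n₁ + 1/(k·n₁)) = σ²·(k+1)/(k·n₁).
So n₁ = (1 + 1/k)·((z_{α/2} + z_β)/d)² = 1.500 × (3.290/0.73)².
n₁ = 1.500 × 20.31 = 30.5.
Round up: n₁ = 31, giving n₂ = 2 × 31 = 62.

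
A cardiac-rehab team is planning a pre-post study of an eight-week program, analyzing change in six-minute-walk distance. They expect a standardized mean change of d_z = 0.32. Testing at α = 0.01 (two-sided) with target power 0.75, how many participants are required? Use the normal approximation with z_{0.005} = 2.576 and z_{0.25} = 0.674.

For a paired (one-sample on differences) test: n = ((z_{α/2} + z_β) / d)².
z_{α/2} + z_β = 2.576 + 0.674 = 3.250.
n = (3.250 / 0.32)² = 10.156² = 103.15.
Round up.

n = 104 pairs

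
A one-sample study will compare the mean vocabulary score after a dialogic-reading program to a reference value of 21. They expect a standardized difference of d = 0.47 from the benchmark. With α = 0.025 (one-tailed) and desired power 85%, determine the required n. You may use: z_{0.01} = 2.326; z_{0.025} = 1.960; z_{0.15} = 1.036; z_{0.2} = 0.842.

n = 41

For a one-sample test: n = ((z_{α} + z_β) / d)².
z_{α} + z_β = 1.960 + 1.036 = 2.996.
n = (2.996 / 0.47)² = 6.374² = 40.63.
Round up.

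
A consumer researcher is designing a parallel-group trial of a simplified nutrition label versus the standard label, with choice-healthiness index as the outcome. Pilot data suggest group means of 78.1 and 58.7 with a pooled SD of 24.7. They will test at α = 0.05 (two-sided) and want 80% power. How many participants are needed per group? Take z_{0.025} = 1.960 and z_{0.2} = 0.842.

n = 26 per group

Cohen's d = |M₁ − M₂| / SD_pooled = |78.1 − 58.7| / 24.7 = 19.4 / 24.7 = 0.785.
For two independent groups with equal n: n = 2·((z_{α/2} + z_β) / d)².
z_{α/2} + z_β = 1.960 + 0.842 = 2.802.
n = 2 × (2.802 / 0.785)² = 2 × 3.569² = 2 × 12.74 = 25.5.
Round up to the next whole participant.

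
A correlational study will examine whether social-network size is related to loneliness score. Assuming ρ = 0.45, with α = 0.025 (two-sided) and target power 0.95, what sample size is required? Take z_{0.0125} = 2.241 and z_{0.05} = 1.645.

Fisher's z: C = ½·ln((1+r)/(1−r)) = ½·ln(2.6364) = 0.4847.
n = ((z_{α/2} + z_β)/C)² + 3.
(2.241 + 1.645) / 0.4847 = 3.886 / 0.4847 = 8.017.
n = 8.017² + 3 = 64.28 + 3 = 67.3.
Round up.

n = 68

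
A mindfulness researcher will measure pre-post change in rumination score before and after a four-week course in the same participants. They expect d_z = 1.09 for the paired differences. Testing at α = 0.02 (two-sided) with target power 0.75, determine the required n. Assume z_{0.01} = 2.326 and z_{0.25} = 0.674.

For a paired (one-sample on differences) test: n = ((z_{α/2} + z_β) / d)².
z_{α/2} + z_β = 2.326 + 0.674 = 3.000.
n = (3.000 / 1.09)² = 2.752² = 7.58.
Round up.

n = 8 pairs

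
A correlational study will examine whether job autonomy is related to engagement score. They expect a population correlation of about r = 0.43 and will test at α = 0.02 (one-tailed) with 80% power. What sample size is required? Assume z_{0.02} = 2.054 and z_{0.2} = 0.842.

Fisher's z: C = ½·ln((1+r)/(1−r)) = ½·ln(2.5088) = 0.4599.
n = ((z_{α} + z_β)/C)² + 3.
(2.054 + 0.842) / 0.4599 = 2.896 / 0.4599 = 6.297.
n = 6.297² + 3 = 39.65 + 3 = 42.7.
Round up.

n = 43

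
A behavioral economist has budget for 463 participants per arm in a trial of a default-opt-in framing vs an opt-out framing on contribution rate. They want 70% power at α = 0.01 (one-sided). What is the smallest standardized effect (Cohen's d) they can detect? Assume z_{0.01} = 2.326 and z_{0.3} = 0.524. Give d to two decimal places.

For two independent groups of n = 463 each: d_min = (z_{α} + z_β)·√(2/n).
z-sum = 2.326 + 0.524 = 2.850.
d_min = 2.850 × √(2/463) = 2.850 × 0.0657 = 0.187.

d_min ≈ 0.19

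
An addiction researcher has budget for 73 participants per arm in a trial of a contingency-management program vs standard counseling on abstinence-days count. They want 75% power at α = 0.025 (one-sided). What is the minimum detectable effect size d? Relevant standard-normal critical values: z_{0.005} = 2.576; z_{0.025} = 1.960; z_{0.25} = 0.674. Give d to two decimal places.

d_min ≈ 0.44

For two independent groups of n = 73 each: d_min = (z_{α} + z_β)·√(2/n).
z-sum = 1.960 + 0.674 = 2.634.
d_min = 2.634 × √(2/73) = 2.634 × 0.1655 = 0.436.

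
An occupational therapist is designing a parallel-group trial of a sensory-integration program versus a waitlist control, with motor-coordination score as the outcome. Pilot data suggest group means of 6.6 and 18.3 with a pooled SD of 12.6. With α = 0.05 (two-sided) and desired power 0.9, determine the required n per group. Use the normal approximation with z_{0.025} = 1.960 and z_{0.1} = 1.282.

Cohen's d = |M₁ − M₂| / SD_pooled = |6.6 − 18.3| / 12.6 = 11.7 / 12.6 = 0.929.
For two independent groups with equal n: n = 2·((z_{α/2} + z_β) / d)².
z_{α/2} + z_β = 1.960 + 1.282 = 3.242.
n = 2 × (3.242 / 0.929)² = 2 × 3.490² = 2 × 12.18 = 24.4.
Round up to the next whole participant.

n = 25 per group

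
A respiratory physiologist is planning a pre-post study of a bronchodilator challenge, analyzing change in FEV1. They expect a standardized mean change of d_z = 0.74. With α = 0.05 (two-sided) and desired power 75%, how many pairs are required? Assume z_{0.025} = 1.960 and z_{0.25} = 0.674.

n = 13 pairs

For a paired (one-sample on differences) test: n = ((z_{α/2} + z_β) / d)².
z_{α/2} + z_β = 1.960 + 0.674 = 2.634.
n = (2.634 / 0.74)² = 3.559² = 12.67.
Round up.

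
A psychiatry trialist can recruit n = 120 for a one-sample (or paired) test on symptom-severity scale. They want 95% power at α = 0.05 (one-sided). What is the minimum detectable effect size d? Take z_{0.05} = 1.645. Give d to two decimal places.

d_min ≈ 0.30

For a single sample (or paired design) of n = 120: d_min = (z_{α} + z_β)/√n.
z-sum = 1.645 + 1.645 = 3.290.
d_min = 3.290 / √120 = 3.290 / 10.954 = 0.300.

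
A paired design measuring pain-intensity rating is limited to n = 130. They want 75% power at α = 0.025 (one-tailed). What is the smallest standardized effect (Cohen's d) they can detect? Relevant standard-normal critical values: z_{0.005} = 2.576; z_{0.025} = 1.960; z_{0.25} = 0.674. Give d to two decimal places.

For a single sample (or paired design) of n = 130: d_min = (z_{α} + z_β)/√n.
z-sum = 1.960 + 0.674 = 2.634.
d_min = 2.634 / √130 = 2.634 / 11.402 = 0.231.

d_min ≈ 0.23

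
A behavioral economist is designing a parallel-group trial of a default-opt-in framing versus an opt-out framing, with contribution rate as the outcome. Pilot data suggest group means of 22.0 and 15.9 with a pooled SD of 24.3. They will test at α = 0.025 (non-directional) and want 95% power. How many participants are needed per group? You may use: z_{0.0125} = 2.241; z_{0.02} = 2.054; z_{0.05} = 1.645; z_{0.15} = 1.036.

n = 480 per group

Cohen's d = |M₁ − M₂| / SD_pooled = |22.0 − 15.9| / 24.3 = 6.1 / 24.3 = 0.251.
For two independent groups with equal n: n = 2·((z_{α/2} + z_β) / d)².
z_{α/2} + z_β = 2.241 + 1.645 = 3.886.
n = 2 × (3.886 / 0.251)² = 2 × 15.482² = 2 × 239.69 = 479.4.
Round up to the next whole participant.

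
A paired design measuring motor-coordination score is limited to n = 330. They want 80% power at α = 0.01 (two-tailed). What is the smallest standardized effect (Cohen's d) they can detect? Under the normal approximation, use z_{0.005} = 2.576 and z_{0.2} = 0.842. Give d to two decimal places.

For a single sample (or paired design) of n = 330: d_min = (z_{α/2} + z_β)/√n.
z-sum = 2.576 + 0.842 = 3.418.
d_min = 3.418 / √330 = 3.418 / 18.166 = 0.188.

d_min ≈ 0.19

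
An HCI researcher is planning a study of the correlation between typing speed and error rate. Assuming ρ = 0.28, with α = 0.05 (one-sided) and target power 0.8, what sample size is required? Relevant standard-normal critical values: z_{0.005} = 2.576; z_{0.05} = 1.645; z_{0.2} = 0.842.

Fisher's z: C = ½·ln((1+r)/(1−r)) = ½·ln(1.7778) = 0.2877.
n = ((z_{α} + z_β)/C)² + 3.
(1.645 + 0.842) / 0.2877 = 2.487 / 0.2877 = 8.644.
n = 8.644² + 3 = 74.73 + 3 = 77.7.
Round up.

n = 78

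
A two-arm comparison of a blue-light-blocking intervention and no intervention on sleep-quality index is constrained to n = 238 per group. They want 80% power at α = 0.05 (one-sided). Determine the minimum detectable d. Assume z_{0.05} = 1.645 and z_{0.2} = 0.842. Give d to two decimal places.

d_min ≈ 0.23

For two independent groups of n = 238 each: d_min = (z_{α} + z_β)·√(2/n).
z-sum = 1.645 + 0.842 = 2.487.
d_min = 2.487 × √(2/238) = 2.487 × 0.0917 = 0.228.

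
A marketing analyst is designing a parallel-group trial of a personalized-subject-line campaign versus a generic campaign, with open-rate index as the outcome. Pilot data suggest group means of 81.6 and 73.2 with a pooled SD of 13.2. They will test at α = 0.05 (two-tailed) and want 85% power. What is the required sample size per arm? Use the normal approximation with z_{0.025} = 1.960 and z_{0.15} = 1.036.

n = 45 per group

Cohen's d = |M₁ − M₂| / SD_pooled = |81.6 − 73.2| / 13.2 = 8.4 / 13.2 = 0.636.
For two independent groups with equal n: n = 2·((z_{α/2} + z_β) / d)².
z_{α/2} + z_β = 1.960 + 1.036 = 2.996.
n = 2 × (2.996 / 0.636)² = 2 × 4.711² = 2 × 22.19 = 44.4.
Round up to the next whole participant.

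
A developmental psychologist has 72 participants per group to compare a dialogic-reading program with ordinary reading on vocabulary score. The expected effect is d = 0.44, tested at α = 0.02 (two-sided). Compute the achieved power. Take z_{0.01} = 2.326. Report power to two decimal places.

For two equal groups, power = Φ(d·√(n/2) − z_{α/2}).
d·√(n/2) = 0.44 × √(72/2) = 0.44 × 6.000 = 2.640.
z_β = 2.640 − 2.326 = 0.314.
Power = Φ(0.314) = 0.623.

power ≈ 0.62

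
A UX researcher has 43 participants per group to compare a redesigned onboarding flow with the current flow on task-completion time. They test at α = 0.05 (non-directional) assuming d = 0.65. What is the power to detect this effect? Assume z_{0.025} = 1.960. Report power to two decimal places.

For two equal groups, power = Φ(d·√(n/2) − z_{α/2}).
d·√(n/2) = 0.65 × √(43/2) = 0.65 × 4.637 = 3.014.
z_β = 3.014 − 1.960 = 1.054.
Power = Φ(1.054) = 0.854.

power ≈ 0.85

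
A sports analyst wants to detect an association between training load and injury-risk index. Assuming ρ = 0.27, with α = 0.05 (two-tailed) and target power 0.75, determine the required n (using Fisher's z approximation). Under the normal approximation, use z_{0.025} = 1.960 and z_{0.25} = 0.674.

Fisher's z: C = ½·ln((1+r)/(1−r)) = ½·ln(1.7397) = 0.2769.
n = ((z_{α/2} + z_β)/C)² + 3.
(1.960 + 0.674) / 0.2769 = 2.634 / 0.2769 = 9.512.
n = 9.512² + 3 = 90.49 + 3 = 93.5.
Round up.

n = 94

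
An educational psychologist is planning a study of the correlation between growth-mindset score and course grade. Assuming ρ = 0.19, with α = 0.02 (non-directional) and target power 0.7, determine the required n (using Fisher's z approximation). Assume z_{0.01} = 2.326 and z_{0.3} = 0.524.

n = 223

Fisher's z: C = ½·ln((1+r)/(1−r)) = ½·ln(1.4691) = 0.1923.
n = ((z_{α/2} + z_β)/C)² + 3.
(2.326 + 0.524) / 0.1923 = 2.850 / 0.1923 = 14.821.
n = 14.821² + 3 = 219.65 + 3 = 222.6.
Round up.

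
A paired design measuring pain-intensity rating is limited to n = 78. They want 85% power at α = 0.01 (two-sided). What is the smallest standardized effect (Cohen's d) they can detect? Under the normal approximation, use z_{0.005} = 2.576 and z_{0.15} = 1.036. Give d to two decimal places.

d_min ≈ 0.41

For a single sample (or paired design) of n = 78: d_min = (z_{α/2} + z_β)/√n.
z-sum = 2.576 + 1.036 = 3.612.
d_min = 3.612 / √78 = 3.612 / 8.832 = 0.409.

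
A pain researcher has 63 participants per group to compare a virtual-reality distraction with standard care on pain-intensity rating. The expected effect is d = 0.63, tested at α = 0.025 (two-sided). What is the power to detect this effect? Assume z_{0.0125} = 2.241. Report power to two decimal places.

power ≈ 0.90

For two equal groups, power = Φ(d·√(n/2) − z_{α/2}).
d·√(n/2) = 0.63 × √(63/2) = 0.63 × 5.612 = 3.536.
z_β = 3.536 − 2.241 = 1.295.
Power = Φ(1.295) = 0.902.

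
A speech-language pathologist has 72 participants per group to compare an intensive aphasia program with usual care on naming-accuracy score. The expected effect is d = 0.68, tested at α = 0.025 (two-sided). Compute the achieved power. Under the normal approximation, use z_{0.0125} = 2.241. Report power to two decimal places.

For two equal groups, power = Φ(d·√(n/2) − z_{α/2}).
d·√(n/2) = 0.68 × √(72/2) = 0.68 × 6.000 = 4.080.
z_β = 4.080 − 2.241 = 1.839.
Power = Φ(1.839) = 0.967.

power ≈ 0.97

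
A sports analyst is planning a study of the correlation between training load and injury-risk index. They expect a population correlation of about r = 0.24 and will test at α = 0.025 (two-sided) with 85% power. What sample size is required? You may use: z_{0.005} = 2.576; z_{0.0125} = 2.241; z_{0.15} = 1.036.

n = 183

Fisher's z: C = ½·ln((1+r)/(1−r)) = ½·ln(1.6316) = 0.2448.
n = ((z_{α/2} + z_β)/C)² + 3.
(2.241 + 1.036) / 0.2448 = 3.277 / 0.2448 = 13.386.
n = 13.386² + 3 = 179.20 + 3 = 182.2.
Round up.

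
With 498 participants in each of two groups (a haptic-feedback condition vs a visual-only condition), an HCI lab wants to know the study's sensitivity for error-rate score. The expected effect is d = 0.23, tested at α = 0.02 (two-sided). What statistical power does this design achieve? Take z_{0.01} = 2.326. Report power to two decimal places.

For two equal groups, power = Φ(d·√(n/2) − z_{α/2}).
d·√(n/2) = 0.23 × √(498/2) = 0.23 × 15.780 = 3.629.
z_β = 3.629 − 2.326 = 1.303.
Power = Φ(1.303) = 0.904.

power ≈ 0.90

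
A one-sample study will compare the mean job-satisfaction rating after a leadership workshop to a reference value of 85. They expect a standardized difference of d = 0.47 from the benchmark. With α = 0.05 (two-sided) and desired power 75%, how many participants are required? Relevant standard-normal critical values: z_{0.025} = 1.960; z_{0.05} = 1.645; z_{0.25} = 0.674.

For a one-sample test: n = ((z_{α/2} + z_β) / d)².
z_{α/2} + z_β = 1.960 + 0.674 = 2.634.
n = (2.634 / 0.47)² = 5.604² = 31.41.
Round up.

n = 32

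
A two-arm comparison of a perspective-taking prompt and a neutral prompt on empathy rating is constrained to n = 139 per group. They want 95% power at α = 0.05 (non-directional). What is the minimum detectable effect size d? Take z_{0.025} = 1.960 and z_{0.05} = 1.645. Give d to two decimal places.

For two independent groups of n = 139 each: d_min = (z_{α/2} + z_β)·√(2/n).
z-sum = 1.960 + 1.645 = 3.605.
d_min = 3.605 × √(2/139) = 3.605 × 0.1200 = 0.432.

d_min ≈ 0.43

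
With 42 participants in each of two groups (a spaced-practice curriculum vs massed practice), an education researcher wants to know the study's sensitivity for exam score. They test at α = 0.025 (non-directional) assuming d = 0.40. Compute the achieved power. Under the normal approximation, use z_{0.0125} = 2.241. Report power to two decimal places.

For two equal groups, power = Φ(d·√(n/2) − z_{α/2}).
d·√(n/2) = 0.40 × √(42/2) = 0.40 × 4.583 = 1.833.
z_β = 1.833 − 2.241 = -0.408.
Power = Φ(-0.408) = 0.342.

power ≈ 0.34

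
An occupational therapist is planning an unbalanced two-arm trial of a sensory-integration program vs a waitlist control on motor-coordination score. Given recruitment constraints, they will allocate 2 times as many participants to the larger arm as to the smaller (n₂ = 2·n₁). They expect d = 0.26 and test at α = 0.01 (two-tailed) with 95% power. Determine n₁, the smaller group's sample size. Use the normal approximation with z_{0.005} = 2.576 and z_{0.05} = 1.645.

n₁ = 396

With allocation ratio k = n₂/n₁ = 2, Var(x̄₁−x̄₂) = σ²(1/n₁ + 1/(k·n₁)) = σ²·(k+1)/(k·n₁).
So n₁ = (1 + 1/k)·((z_{α/2} + z_β)/d)² = 1.500 × (4.221/0.26)².
n₁ = 1.500 × 263.56 = 395.3.
Round up: n₁ = 396, giving n₂ = 2 × 396 = 792.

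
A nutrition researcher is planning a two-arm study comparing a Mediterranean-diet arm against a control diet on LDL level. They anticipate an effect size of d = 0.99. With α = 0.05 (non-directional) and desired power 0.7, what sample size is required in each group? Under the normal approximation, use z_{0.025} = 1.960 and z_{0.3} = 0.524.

n = 13 per group

For two independent groups with equal n: n = 2·((z_{α/2} + z_β) / d)².
z_{α/2} + z_β = 1.960 + 0.524 = 2.484.
n = 2 × (2.484 / 0.99)² = 2 × 2.509² = 2 × 6.30 = 12.6.
Round up to the next whole participant.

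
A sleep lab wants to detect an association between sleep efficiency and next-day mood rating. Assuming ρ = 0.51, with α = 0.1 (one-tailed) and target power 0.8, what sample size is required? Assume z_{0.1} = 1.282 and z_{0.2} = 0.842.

n = 18

Fisher's z: C = ½·ln((1+r)/(1−r)) = ½·ln(3.0816) = 0.5627.
n = ((z_{α} + z_β)/C)² + 3.
(1.282 + 0.842) / 0.5627 = 2.124 / 0.5627 = 3.775.
n = 3.775² + 3 = 14.25 + 3 = 17.2.
Round up.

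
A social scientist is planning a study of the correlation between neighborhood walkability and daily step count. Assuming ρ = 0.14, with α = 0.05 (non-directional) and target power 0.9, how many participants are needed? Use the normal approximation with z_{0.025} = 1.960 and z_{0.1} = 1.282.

n = 533

Fisher's z: C = ½·ln((1+r)/(1−r)) = ½·ln(1.3256) = 0.1409.
n = ((z_{α/2} + z_β)/C)² + 3.
(1.960 + 1.282) / 0.1409 = 3.242 / 0.1409 = 23.009.
n = 23.009² + 3 = 529.42 + 3 = 532.4.
Round up.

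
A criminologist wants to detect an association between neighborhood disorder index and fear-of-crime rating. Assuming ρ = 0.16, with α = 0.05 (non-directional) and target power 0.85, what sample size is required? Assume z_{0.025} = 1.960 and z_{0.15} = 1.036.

n = 348

Fisher's z: C = ½·ln((1+r)/(1−r)) = ½·ln(1.3810) = 0.1614.
n = ((z_{α/2} + z_β)/C)² + 3.
(1.960 + 1.036) / 0.1614 = 2.996 / 0.1614 = 18.563.
n = 18.563² + 3 = 344.57 + 3 = 347.6.
Round up.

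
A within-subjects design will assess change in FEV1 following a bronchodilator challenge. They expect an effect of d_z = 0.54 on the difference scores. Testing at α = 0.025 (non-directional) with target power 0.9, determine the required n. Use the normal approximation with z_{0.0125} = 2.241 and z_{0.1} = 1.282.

For a paired (one-sample on differences) test: n = ((z_{α/2} + z_β) / d)².
z_{α/2} + z_β = 2.241 + 1.282 = 3.523.
n = (3.523 / 0.54)² = 6.524² = 42.56.
Round up.

n = 43 pairs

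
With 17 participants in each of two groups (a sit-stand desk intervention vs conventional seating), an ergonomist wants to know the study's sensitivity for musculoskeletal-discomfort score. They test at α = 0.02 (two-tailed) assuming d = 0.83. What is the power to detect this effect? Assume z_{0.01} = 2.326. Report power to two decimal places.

For two equal groups, power = Φ(d·√(n/2) − z_{α/2}).
d·√(n/2) = 0.83 × √(17/2) = 0.83 × 2.915 = 2.420.
z_β = 2.420 − 2.326 = 0.094.
Power = Φ(0.094) = 0.537.

power ≈ 0.54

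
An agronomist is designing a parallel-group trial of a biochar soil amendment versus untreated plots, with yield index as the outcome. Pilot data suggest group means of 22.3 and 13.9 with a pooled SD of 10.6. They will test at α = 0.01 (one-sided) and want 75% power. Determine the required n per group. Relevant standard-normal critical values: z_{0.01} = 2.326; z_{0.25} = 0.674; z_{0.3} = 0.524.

Cohen's d = |M₁ − M₂| / SD_pooled = |22.3 − 13.9| / 10.6 = 8.4 / 10.6 = 0.792.
For two independent groups with equal n: n = 2·((z_{α} + z_β) / d)².
z_{α} + z_β = 2.326 + 0.674 = 3.000.
n = 2 × (3.000 / 0.792)² = 2 × 3.788² = 2 × 14.35 = 28.7.
Round up to the next whole participant.

n = 29 per group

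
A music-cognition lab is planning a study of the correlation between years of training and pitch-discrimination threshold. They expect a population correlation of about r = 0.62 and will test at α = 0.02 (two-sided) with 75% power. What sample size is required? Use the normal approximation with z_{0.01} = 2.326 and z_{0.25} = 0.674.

Fisher's z: C = ½·ln((1+r)/(1−r)) = ½·ln(4.2632) = 0.7250.
n = ((z_{α/2} + z_β)/C)² + 3.
(2.326 + 0.674) / 0.7250 = 3.000 / 0.7250 = 4.138.
n = 4.138² + 3 = 17.12 + 3 = 20.1.
Round up.

n = 21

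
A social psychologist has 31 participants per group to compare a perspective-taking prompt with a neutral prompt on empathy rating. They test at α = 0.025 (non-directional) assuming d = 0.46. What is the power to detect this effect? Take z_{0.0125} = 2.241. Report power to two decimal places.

For two equal groups, power = Φ(d·√(n/2) − z_{α/2}).
d·√(n/2) = 0.46 × √(31/2) = 0.46 × 3.937 = 1.811.
z_β = 1.811 − 2.241 = -0.430.
Power = Φ(-0.430) = 0.334.

power ≈ 0.33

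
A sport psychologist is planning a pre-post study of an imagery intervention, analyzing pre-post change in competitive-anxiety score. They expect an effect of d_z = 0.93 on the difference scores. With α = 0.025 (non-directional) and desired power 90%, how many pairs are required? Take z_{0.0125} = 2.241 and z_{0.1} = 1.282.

For a paired (one-sample on differences) test: n = ((z_{α/2} + z_β) / d)².
z_{α/2} + z_β = 2.241 + 1.282 = 3.523.
n = (3.523 / 0.93)² = 3.788² = 14.35.
Round up.

n = 15 pairs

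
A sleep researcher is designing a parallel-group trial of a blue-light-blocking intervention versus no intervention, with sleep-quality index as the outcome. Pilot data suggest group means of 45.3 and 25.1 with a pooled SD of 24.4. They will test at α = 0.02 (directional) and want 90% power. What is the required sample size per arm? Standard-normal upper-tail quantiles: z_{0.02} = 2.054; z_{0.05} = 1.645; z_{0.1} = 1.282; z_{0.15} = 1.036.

n = 33 per group

Cohen's d = |M₁ − M₂| / SD_pooled = |45.3 − 25.1| / 24.4 = 20.2 / 24.4 = 0.828.
For two independent groups with equal n: n = 2·((z_{α} + z_β) / d)².
z_{α} + z_β = 2.054 + 1.282 = 3.336.
n = 2 × (3.336 / 0.828)² = 2 × 4.029² = 2 × 16.23 = 32.5.
Round up to the next whole participant.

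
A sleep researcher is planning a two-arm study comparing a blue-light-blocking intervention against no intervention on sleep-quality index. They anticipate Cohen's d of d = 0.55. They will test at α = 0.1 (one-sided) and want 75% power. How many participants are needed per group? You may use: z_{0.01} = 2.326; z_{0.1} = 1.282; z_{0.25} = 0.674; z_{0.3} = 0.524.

For two independent groups with equal n: n = 2·((z_{α} + z_β) / d)².
z_{α} + z_β = 1.282 + 0.674 = 1.956.
n = 2 × (1.956 / 0.55)² = 2 × 3.556² = 2 × 12.65 = 25.3.
Round up to the next whole participant.

n = 26 per group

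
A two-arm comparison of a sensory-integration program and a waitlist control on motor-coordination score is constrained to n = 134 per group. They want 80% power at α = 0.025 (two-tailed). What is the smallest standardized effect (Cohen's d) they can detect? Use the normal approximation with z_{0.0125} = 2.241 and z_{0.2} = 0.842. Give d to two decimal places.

For two independent groups of n = 134 each: d_min = (z_{α/2} + z_β)·√(2/n).
z-sum = 2.241 + 0.842 = 3.083.
d_min = 3.083 × √(2/134) = 3.083 × 0.1222 = 0.377.

d_min ≈ 0.38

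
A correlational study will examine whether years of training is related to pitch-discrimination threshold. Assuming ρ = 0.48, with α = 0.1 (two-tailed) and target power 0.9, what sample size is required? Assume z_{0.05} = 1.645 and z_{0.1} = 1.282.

n = 35

Fisher's z: C = ½·ln((1+r)/(1−r)) = ½·ln(2.8462) = 0.5230.
n = ((z_{α/2} + z_β)/C)² + 3.
(1.645 + 1.282) / 0.5230 = 2.927 / 0.5230 = 5.597.
n = 5.597² + 3 = 31.32 + 3 = 34.3.
Round up.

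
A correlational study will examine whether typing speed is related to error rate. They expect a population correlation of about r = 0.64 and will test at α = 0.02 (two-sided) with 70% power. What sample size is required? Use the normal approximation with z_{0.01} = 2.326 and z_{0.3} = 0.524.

Fisher's z: C = ½·ln((1+r)/(1−r)) = ½·ln(4.5556) = 0.7582.
n = ((z_{α/2} + z_β)/C)² + 3.
(2.326 + 0.524) / 0.7582 = 2.850 / 0.7582 = 3.759.
n = 3.759² + 3 = 14.13 + 3 = 17.1.
Round up.

n = 18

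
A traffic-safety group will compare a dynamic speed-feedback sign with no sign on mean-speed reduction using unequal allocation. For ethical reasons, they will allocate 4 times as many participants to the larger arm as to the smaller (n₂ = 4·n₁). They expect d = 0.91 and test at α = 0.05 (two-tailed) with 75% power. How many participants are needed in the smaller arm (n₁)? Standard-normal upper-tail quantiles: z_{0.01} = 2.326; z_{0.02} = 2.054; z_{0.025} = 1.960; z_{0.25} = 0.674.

With allocation ratio k = n₂/n₁ = 4, Var(x̄₁−x̄₂) = σ²(1/n₁ + 1/(k·n₁)) = σ²·(k+1)/(k·n₁).
So n₁ = (1 + 1/k)·((z_{α/2} + z_β)/d)² = 1.250 × (2.634/0.91)².
n₁ = 1.250 × 8.38 = 10.5.
Round up: n₁ = 11, giving n₂ = 4 × 11 = 44.

n₁ = 11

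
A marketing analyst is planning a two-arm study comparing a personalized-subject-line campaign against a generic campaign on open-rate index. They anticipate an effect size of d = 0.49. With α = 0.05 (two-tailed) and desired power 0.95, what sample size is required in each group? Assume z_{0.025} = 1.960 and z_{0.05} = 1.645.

For two independent groups with equal n: n = 2·((z_{α/2} + z_β) / d)².
z_{α/2} + z_β = 1.960 + 1.645 = 3.605.
n = 2 × (3.605 / 0.49)² = 2 × 7.357² = 2 × 54.13 = 108.3.
Round up to the next whole participant.

n = 109 per group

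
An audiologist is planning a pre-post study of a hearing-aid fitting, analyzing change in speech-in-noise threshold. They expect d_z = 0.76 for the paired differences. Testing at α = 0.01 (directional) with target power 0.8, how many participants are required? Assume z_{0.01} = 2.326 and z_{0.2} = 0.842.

For a paired (one-sample on differences) test: n = ((z_{α} + z_β) / d)².
z_{α} + z_β = 2.326 + 0.842 = 3.168.
n = (3.168 / 0.76)² = 4.168² = 17.38.
Round up.

n = 18 pairs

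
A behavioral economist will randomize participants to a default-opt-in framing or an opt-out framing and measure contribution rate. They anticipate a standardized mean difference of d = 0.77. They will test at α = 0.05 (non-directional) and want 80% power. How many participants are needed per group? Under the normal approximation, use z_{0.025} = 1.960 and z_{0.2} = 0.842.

n = 27 per group

For two independent groups with equal n: n = 2·((z_{α/2} + z_β) / d)².
z_{α/2} + z_β = 1.960 + 0.842 = 2.802.
n = 2 × (2.802 / 0.77)² = 2 × 3.639² = 2 × 13.24 = 26.5.
Round up to the next whole participant.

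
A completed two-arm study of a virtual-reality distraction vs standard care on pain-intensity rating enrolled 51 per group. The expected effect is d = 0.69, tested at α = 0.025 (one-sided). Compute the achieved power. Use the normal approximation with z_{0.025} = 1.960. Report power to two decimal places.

For two equal groups, power = Φ(d·√(n/2) − z_{α}).
d·√(n/2) = 0.69 × √(51/2) = 0.69 × 5.050 = 3.484.
z_β = 3.484 − 1.960 = 1.524.
Power = Φ(1.524) = 0.936.

power ≈ 0.94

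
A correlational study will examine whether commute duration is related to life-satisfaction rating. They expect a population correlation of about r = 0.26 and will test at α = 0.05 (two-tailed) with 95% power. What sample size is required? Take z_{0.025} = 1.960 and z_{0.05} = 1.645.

n = 187

Fisher's z: C = ½·ln((1+r)/(1−r)) = ½·ln(1.7027) = 0.2661.
n = ((z_{α/2} + z_β)/C)² + 3.
(1.960 + 1.645) / 0.2661 = 3.605 / 0.2661 = 13.548.
n = 13.548² + 3 = 183.54 + 3 = 186.5.
Round up.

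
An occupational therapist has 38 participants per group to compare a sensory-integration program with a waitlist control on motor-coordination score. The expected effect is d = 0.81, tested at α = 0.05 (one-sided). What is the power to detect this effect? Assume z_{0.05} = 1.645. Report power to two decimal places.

For two equal groups, power = Φ(d·√(n/2) − z_{α}).
d·√(n/2) = 0.81 × √(38/2) = 0.81 × 4.359 = 3.531.
z_β = 3.531 − 1.645 = 1.886.
Power = Φ(1.886) = 0.970.

power ≈ 0.97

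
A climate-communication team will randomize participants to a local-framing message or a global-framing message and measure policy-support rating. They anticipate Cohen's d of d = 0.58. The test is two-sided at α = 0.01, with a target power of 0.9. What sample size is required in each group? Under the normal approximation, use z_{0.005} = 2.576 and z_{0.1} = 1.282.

n = 89 per group

For two independent groups with equal n: n = 2·((z_{α/2} + z_β) / d)².
z_{α/2} + z_β = 2.576 + 1.282 = 3.858.
n = 2 × (3.858 / 0.58)² = 2 × 6.652² = 2 × 44.25 = 88.5.
Round up to the next whole participant.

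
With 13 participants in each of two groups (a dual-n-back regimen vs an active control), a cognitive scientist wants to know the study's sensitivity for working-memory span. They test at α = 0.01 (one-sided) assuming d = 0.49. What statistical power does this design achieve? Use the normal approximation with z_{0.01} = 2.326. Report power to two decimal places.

For two equal groups, power = Φ(d·√(n/2) − z_{α}).
d·√(n/2) = 0.49 × √(13/2) = 0.49 × 2.550 = 1.249.
z_β = 1.249 − 2.326 = -1.077.
Power = Φ(-1.077) = 0.141.

power ≈ 0.14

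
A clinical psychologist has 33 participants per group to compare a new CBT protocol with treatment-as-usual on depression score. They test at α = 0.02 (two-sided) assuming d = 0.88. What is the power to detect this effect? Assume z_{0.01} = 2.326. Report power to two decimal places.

power ≈ 0.89

For two equal groups, power = Φ(d·√(n/2) − z_{α/2}).
d·√(n/2) = 0.88 × √(33/2) = 0.88 × 4.062 = 3.575.
z_β = 3.575 − 2.326 = 1.249.
Power = Φ(1.249) = 0.894.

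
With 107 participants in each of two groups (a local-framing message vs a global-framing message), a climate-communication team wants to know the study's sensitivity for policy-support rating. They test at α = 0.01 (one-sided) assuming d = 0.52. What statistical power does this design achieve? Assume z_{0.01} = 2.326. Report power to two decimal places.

power ≈ 0.93

For two equal groups, power = Φ(d·√(n/2) − z_{α}).
d·√(n/2) = 0.52 × √(107/2) = 0.52 × 7.314 = 3.803.
z_β = 3.803 − 2.326 = 1.477.
Power = Φ(1.477) = 0.930.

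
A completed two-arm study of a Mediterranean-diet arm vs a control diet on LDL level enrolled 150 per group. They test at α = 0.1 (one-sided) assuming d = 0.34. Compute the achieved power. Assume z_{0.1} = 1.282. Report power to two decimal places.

For two equal groups, power = Φ(d·√(n/2) − z_{α}).
d·√(n/2) = 0.34 × √(150/2) = 0.34 × 8.660 = 2.944.
z_β = 2.944 − 1.282 = 1.662.
Power = Φ(1.662) = 0.952.

power ≈ 0.95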